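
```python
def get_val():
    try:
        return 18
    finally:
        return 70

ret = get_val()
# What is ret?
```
70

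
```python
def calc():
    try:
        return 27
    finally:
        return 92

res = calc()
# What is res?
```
92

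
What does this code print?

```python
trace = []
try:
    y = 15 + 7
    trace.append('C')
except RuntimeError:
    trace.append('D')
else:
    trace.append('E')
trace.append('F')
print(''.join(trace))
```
CEF

else block runs when no exception occurs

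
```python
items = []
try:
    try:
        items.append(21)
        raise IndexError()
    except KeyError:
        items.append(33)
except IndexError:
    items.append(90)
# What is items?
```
[21, 90]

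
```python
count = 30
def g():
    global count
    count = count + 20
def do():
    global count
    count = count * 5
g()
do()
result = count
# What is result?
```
250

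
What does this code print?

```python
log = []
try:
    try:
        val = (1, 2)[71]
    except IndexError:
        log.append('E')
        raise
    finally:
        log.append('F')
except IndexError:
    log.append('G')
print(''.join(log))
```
EFG

finally runs before re-raised exception propagates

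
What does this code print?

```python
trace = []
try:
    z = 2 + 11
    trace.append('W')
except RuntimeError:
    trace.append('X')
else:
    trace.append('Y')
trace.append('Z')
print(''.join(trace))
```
WYZ

else block runs when no exception occurs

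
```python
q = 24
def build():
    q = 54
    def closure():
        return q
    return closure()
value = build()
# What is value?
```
54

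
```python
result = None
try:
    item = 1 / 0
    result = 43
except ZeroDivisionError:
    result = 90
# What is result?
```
90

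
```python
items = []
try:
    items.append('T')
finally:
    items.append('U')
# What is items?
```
['T', 'U']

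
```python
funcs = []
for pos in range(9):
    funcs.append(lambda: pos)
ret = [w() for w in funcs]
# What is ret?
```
[8, 8, 8, 8, 8, 8, 8, 8, 8]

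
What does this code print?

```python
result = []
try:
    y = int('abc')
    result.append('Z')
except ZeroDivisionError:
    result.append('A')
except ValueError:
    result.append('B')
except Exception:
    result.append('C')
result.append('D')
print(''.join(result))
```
BD

ValueError matches before generic Exception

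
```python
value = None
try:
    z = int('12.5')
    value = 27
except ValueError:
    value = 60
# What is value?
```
60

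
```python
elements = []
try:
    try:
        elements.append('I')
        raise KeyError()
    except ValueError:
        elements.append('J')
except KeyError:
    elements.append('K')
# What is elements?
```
['I', 'K']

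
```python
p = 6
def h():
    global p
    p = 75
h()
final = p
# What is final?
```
75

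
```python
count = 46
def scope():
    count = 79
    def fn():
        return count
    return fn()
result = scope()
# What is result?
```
79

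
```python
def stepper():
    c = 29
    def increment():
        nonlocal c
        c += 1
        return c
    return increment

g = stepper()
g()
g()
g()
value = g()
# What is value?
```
33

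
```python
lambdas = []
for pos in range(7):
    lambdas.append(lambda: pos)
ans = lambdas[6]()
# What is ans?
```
6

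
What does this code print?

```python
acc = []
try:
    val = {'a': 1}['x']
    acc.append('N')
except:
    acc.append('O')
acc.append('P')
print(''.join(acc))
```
OP

Exception raised in try, caught by bare except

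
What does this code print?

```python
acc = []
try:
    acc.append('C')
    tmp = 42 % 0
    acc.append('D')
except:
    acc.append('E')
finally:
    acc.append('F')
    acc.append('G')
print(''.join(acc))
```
CEFG

Code before exception runs, then except, then all of finally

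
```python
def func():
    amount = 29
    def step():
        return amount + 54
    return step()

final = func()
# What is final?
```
83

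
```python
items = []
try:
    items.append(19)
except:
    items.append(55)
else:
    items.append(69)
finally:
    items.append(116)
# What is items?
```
[19, 69, 116]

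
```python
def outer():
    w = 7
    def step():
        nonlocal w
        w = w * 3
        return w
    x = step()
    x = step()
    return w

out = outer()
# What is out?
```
63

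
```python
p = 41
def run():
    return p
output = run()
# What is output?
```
41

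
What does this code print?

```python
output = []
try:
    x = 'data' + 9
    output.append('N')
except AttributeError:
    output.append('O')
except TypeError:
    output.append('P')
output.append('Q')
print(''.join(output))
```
PQ

TypeError is caught by its specific handler, not AttributeError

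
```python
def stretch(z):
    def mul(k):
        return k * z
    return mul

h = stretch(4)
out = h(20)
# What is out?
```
80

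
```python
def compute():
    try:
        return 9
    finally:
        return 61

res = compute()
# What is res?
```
61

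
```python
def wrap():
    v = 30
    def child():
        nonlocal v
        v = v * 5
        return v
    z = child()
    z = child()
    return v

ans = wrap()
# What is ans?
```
750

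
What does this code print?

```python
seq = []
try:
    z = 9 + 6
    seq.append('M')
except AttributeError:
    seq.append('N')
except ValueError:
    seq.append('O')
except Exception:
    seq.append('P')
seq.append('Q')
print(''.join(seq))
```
MQ

No exception, try block completes normally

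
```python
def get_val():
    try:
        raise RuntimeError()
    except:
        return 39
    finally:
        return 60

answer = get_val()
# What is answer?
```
60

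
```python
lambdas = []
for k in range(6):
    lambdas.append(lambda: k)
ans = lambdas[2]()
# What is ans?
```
5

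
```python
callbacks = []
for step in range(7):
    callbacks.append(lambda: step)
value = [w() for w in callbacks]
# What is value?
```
[6, 6, 6, 6, 6, 6, 6]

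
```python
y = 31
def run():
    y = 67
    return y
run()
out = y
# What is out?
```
31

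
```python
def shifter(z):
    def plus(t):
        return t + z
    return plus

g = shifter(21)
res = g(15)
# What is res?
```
36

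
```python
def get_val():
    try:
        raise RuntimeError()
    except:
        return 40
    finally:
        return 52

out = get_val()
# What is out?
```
52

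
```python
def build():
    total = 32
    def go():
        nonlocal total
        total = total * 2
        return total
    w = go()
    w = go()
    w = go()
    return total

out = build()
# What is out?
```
256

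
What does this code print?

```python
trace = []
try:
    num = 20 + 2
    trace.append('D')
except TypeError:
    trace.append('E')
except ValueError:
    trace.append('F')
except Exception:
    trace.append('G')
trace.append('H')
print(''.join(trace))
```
DH

No exception, try block completes normally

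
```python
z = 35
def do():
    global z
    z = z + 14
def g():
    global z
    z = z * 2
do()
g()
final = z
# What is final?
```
98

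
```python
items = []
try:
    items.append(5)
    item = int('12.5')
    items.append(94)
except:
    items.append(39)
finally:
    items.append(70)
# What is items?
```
[5, 39, 70]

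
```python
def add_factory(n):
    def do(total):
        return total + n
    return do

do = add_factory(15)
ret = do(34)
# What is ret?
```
49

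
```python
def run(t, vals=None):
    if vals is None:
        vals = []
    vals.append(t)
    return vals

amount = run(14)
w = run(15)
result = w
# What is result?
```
[15]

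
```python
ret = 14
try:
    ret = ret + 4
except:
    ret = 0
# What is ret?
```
18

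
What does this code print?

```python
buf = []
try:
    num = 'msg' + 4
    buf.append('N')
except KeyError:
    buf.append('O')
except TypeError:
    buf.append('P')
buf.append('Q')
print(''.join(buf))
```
PQ

TypeError is caught by its specific handler, not KeyError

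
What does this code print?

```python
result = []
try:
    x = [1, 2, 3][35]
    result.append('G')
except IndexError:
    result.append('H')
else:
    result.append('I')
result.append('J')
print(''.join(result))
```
HJ

else block skipped when exception is caught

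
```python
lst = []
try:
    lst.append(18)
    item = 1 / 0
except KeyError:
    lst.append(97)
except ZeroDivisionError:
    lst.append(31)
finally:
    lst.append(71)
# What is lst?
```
[18, 31, 71]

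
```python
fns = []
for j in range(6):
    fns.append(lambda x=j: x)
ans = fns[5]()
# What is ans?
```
5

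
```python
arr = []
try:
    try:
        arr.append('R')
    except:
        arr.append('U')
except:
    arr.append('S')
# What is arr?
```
['R']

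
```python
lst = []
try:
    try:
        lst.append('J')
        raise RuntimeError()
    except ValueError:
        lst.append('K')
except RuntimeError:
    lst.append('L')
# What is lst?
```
['J', 'L']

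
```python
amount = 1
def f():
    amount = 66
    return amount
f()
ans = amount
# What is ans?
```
1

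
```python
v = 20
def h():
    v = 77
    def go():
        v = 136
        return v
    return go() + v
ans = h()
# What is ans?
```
213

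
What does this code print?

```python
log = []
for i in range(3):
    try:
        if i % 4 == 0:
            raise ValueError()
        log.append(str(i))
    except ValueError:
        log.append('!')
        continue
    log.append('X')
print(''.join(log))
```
!1X2X

continue in except skips rest of loop body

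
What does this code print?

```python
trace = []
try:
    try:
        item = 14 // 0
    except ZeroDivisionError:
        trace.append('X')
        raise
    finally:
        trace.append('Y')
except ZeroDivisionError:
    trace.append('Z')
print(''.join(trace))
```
XYZ

finally runs before re-raised exception propagates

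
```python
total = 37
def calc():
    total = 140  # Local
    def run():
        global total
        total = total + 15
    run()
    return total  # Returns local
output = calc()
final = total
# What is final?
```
52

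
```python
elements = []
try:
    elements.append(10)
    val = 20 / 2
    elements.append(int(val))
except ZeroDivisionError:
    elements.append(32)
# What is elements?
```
[10, 10]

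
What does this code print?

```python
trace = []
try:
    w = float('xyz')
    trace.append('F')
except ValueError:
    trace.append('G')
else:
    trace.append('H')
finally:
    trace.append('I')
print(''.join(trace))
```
GI

Exception: except runs, else skipped, finally runs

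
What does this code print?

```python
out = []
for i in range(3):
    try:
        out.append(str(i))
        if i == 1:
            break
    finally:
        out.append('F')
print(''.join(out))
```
0F1F

finally runs even when breaking out of loop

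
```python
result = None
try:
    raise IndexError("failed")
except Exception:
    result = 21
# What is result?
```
21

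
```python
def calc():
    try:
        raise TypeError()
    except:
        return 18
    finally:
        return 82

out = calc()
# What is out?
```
82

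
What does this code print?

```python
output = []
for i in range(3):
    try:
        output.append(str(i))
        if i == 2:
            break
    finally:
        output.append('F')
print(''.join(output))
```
0F1F2F

finally runs even when breaking out of loop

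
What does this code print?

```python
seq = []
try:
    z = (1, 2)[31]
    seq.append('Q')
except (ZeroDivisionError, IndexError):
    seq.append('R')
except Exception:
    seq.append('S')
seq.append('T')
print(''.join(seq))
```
RT

IndexError matches tuple containing it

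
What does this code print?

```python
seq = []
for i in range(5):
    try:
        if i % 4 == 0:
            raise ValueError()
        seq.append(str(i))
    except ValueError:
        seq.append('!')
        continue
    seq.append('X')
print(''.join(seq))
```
!1X2X3X!

continue in except skips rest of loop body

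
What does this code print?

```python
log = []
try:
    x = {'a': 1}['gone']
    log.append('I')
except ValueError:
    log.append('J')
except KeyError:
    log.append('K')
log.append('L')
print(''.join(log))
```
KL

KeyError is caught by its specific handler, not ValueError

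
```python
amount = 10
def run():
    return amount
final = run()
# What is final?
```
10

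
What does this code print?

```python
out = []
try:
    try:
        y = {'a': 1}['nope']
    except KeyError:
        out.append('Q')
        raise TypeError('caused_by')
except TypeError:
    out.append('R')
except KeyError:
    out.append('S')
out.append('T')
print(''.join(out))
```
QRT

TypeError raised and caught, original KeyError not re-raised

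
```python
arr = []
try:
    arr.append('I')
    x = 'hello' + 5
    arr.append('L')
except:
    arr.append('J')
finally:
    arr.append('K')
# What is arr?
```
['I', 'J', 'K']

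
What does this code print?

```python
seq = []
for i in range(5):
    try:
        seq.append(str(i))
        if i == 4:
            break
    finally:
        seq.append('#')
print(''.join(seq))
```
0#1#2#3#4#

finally runs even when breaking out of loop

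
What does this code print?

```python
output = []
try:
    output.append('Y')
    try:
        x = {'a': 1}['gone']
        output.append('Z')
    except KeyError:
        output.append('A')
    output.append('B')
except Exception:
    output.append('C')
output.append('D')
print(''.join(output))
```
YABD

Inner exception caught by inner handler, outer continues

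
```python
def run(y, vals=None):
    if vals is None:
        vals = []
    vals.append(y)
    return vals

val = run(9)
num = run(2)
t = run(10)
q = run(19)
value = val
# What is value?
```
[9]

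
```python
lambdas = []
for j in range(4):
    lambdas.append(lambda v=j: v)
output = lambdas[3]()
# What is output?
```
3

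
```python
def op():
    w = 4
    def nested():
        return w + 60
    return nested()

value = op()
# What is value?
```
64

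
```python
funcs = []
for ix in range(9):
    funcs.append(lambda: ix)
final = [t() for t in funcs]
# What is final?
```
[8, 8, 8, 8, 8, 8, 8, 8, 8]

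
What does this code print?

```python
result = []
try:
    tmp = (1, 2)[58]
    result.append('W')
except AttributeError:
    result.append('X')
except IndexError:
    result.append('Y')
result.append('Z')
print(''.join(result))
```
YZ

IndexError is caught by its specific handler, not AttributeError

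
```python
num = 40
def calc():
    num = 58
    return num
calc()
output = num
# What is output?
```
40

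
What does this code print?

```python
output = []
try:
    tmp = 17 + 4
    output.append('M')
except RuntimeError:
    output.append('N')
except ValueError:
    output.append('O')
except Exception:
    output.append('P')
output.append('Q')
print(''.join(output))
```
MQ

No exception, try block completes normally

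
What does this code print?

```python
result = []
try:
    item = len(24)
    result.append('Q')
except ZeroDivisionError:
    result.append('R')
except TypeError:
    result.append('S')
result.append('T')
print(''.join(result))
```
ST

TypeError is caught by its specific handler, not ZeroDivisionError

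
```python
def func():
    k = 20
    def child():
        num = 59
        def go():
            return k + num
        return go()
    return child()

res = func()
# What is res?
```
79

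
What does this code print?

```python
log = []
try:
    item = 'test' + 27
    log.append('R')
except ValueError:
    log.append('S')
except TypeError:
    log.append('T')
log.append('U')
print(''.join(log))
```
TU

TypeError is caught by its specific handler, not ValueError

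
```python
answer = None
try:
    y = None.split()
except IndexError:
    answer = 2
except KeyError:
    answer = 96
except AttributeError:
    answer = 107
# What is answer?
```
107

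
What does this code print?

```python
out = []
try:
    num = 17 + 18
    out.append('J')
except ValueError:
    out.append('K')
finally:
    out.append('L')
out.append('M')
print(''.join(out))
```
JLM

finally runs after normal execution too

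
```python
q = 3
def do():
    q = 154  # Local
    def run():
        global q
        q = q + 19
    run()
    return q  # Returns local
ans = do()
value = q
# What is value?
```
22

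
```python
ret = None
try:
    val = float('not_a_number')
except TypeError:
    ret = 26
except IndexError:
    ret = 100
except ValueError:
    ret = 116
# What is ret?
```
116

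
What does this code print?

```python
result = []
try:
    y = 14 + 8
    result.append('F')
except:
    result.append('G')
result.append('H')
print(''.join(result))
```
FH

No exception, try block completes normally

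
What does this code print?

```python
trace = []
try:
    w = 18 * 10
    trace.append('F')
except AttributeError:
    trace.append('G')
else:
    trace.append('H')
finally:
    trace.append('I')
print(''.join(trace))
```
FHI

else runs before finally when no exception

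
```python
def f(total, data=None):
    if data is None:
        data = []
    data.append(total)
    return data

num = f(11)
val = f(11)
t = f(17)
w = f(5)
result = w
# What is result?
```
[5]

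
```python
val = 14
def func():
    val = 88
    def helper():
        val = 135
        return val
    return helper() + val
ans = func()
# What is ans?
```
223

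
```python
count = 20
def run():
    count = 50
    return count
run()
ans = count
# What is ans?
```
20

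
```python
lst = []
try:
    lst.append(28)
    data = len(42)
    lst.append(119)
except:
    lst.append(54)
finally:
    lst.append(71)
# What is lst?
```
[28, 54, 71]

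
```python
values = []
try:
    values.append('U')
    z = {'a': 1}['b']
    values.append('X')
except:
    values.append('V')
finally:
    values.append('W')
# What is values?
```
['U', 'V', 'W']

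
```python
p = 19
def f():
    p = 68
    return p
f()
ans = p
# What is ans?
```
19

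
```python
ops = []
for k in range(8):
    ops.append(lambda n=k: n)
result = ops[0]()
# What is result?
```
0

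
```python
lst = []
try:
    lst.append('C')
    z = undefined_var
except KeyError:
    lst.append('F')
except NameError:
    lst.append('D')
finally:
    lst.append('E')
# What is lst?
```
['C', 'D', 'E']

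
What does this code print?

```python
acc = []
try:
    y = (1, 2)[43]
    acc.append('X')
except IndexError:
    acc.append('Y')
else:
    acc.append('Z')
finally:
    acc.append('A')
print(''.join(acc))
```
YA

Exception: except runs, else skipped, finally runs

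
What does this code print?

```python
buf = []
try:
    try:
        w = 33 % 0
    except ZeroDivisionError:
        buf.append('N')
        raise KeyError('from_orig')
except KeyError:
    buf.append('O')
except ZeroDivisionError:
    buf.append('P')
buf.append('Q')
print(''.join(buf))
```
NOQ

KeyError raised and caught, original ZeroDivisionError not re-raised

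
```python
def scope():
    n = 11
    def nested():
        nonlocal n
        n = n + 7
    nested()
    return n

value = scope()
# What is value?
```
18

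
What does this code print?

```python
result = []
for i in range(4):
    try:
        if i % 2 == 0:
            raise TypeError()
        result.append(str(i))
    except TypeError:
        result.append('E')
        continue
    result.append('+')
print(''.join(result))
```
E1+E3+

continue in except skips rest of loop body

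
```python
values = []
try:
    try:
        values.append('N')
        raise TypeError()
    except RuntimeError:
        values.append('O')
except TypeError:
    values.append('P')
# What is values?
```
['N', 'P']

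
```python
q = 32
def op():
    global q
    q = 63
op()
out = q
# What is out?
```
63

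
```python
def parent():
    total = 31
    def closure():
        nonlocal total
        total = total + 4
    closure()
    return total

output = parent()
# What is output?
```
35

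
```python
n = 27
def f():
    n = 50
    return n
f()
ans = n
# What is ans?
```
27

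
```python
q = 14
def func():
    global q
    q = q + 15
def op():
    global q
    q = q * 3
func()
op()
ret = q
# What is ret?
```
87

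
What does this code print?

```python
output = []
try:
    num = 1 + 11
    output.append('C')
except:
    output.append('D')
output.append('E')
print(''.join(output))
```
CE

No exception, try block completes normally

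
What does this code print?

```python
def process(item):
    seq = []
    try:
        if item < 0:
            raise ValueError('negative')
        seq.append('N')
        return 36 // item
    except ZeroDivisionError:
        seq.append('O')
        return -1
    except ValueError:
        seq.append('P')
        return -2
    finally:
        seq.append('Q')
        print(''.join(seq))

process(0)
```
NOQ

item=0 causes ZeroDivisionError, caught, finally prints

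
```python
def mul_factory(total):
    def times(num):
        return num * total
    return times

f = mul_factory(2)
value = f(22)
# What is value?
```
44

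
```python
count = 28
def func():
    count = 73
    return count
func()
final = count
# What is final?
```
28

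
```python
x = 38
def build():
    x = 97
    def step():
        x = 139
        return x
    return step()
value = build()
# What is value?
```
139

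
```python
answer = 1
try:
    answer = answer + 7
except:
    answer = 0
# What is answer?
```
8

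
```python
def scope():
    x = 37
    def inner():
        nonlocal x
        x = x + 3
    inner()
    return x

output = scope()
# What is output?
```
40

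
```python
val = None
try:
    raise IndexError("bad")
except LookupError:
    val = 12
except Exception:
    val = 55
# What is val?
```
12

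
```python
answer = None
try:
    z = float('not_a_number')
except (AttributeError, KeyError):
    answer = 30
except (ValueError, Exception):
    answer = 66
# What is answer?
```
66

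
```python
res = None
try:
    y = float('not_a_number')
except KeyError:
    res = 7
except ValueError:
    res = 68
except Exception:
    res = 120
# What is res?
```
68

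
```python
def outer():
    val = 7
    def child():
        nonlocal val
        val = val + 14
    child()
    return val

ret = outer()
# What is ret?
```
21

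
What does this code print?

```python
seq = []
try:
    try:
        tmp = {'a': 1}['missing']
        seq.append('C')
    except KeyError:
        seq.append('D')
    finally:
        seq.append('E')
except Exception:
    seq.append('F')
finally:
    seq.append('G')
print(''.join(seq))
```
DEG

Both finally blocks run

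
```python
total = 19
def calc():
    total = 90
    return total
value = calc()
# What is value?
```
90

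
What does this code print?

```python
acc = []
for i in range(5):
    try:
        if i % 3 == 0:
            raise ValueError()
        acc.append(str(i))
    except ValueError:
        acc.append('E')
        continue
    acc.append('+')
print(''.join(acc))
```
E1+2+E4+

continue in except skips rest of loop body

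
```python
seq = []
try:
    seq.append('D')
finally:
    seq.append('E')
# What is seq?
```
['D', 'E']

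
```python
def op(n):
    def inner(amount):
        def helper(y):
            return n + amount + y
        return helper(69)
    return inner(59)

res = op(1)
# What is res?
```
129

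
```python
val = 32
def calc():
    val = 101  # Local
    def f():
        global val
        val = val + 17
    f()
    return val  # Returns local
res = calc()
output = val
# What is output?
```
49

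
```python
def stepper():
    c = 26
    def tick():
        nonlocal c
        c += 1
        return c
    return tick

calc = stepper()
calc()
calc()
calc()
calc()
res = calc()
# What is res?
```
31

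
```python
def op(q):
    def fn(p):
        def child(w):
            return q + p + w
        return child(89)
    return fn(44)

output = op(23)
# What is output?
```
156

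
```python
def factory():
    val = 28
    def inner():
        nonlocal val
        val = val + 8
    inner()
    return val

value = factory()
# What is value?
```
36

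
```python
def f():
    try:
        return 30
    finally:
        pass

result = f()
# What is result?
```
30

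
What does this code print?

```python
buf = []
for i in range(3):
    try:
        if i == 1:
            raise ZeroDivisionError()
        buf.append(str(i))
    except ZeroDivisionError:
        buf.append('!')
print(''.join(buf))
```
0!2

Exception on i=1 caught, loop continues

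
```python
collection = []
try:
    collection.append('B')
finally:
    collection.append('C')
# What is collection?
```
['B', 'C']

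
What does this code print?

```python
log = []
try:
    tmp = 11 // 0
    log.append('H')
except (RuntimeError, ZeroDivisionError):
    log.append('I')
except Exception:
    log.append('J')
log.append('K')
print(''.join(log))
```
IK

ZeroDivisionError matches tuple containing it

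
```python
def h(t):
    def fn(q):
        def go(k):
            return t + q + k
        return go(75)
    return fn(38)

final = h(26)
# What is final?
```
139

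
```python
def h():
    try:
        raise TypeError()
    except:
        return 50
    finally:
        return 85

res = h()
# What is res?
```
85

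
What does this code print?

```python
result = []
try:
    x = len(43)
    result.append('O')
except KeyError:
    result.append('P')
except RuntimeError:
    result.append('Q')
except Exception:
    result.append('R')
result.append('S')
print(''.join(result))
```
RS

TypeError not specifically caught, falls to Exception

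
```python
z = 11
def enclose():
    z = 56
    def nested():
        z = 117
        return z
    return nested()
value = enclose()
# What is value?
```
117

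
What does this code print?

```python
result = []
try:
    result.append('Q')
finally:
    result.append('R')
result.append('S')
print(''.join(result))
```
QRS

try/finally without except, no exception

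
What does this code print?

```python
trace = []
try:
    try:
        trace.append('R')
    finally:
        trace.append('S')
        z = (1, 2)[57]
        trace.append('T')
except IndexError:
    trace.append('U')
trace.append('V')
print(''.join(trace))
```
RSUV

Exception in inner finally caught by outer except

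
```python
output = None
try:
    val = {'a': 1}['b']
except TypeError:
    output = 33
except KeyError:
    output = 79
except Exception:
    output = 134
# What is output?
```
79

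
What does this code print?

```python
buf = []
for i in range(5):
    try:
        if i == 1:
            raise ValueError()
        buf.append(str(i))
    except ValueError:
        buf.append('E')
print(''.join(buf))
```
0E234

Exception on i=1 caught, loop continues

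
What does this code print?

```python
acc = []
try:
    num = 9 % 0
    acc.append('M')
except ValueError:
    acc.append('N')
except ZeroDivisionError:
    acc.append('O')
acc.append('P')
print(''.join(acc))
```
OP

ZeroDivisionError is caught by its specific handler, not ValueError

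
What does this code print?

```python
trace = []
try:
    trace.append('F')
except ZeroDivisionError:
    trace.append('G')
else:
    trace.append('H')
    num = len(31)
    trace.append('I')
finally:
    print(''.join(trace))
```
FH

Try succeeds, else appends 'H', TypeError in else is uncaught, finally prints before exception propagates ('I' never appended)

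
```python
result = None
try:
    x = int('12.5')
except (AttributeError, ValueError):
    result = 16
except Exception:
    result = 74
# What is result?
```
16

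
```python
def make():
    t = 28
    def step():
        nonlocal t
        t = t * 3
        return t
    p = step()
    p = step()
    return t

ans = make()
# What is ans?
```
252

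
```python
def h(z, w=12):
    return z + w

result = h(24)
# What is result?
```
36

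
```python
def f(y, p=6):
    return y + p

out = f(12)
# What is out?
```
18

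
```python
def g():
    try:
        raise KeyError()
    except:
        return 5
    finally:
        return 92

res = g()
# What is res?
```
92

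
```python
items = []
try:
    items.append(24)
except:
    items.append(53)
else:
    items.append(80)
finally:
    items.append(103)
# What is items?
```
[24, 80, 103]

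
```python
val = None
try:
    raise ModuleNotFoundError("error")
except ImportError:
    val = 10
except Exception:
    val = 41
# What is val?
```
10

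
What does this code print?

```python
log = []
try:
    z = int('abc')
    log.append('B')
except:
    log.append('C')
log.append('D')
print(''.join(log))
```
CD

Exception raised in try, caught by bare except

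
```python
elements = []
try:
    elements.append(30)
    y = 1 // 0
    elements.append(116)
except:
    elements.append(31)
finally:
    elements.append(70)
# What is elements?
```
[30, 31, 70]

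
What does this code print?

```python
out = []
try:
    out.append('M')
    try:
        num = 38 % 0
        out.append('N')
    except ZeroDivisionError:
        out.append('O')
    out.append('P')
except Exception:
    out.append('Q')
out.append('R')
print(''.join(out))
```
MOPR

Inner exception caught by inner handler, outer continues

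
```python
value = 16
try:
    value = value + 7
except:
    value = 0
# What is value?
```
23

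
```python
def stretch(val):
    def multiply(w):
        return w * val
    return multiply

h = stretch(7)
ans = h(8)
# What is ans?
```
56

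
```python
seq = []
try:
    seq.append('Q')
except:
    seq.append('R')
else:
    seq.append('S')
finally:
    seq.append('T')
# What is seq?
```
['Q', 'S', 'T']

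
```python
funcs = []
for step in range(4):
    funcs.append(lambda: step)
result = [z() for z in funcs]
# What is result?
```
[3, 3, 3, 3]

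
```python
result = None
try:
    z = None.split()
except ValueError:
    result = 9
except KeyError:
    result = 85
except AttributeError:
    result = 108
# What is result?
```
108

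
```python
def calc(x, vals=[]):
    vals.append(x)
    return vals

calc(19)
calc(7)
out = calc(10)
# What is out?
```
[19, 7, 10]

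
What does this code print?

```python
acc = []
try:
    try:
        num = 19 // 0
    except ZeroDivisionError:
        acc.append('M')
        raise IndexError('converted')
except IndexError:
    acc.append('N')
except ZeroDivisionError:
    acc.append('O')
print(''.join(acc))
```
MN

New IndexError raised, caught by outer IndexError handler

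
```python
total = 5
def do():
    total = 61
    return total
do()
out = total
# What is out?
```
5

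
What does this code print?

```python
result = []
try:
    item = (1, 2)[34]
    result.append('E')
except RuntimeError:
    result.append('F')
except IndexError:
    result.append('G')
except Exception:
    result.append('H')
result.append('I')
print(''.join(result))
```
GI

IndexError matches before generic Exception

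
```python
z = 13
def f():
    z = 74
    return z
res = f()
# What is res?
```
74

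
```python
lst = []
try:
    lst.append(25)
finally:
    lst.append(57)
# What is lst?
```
[25, 57]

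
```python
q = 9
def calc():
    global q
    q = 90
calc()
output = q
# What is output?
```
90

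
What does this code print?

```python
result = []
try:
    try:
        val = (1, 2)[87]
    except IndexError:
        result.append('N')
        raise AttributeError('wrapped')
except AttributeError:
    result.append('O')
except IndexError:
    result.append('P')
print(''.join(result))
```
NO

New AttributeError raised, caught by outer AttributeError handler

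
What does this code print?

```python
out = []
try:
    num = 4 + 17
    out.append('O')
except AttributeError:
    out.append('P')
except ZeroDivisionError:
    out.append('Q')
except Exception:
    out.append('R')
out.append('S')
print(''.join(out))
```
OS

No exception, try block completes normally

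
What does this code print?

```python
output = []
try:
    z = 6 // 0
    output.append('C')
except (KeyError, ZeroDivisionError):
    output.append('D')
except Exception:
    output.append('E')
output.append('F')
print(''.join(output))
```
DF

ZeroDivisionError matches tuple containing it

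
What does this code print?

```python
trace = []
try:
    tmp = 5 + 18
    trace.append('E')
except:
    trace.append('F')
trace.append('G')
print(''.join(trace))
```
EG

No exception, try block completes normally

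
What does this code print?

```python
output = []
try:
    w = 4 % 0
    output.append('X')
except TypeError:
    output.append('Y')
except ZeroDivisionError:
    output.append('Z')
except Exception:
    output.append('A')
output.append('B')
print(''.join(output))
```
ZB

ZeroDivisionError matches before generic Exception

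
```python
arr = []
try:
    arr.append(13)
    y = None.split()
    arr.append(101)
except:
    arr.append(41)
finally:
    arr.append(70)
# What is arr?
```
[13, 41, 70]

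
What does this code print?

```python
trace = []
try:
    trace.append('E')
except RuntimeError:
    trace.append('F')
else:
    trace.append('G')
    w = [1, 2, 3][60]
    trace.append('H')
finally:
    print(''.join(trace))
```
EG

Try succeeds, else appends 'G', IndexError in else is uncaught, finally prints before exception propagates ('H' never appended)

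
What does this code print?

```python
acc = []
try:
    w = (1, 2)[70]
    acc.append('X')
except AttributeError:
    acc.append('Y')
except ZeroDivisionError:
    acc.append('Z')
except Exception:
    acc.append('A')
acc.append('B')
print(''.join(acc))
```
AB

IndexError not specifically caught, falls to Exception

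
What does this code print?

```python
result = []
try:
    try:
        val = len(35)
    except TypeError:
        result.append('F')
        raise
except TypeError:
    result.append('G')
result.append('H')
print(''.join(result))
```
FGH

raise without argument re-raises current exception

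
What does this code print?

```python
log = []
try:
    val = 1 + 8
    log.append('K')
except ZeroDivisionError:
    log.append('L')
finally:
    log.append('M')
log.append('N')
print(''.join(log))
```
KMN

finally runs after normal execution too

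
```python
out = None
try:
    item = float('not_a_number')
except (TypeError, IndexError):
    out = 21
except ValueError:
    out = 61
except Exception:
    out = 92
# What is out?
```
61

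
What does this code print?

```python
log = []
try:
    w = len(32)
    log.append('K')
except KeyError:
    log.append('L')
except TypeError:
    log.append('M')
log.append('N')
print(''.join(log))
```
MN

TypeError is caught by its specific handler, not KeyError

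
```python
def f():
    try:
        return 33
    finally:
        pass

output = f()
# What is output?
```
33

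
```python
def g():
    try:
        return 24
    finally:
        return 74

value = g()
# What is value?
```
74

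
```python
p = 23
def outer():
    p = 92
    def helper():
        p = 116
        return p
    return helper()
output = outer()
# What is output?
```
116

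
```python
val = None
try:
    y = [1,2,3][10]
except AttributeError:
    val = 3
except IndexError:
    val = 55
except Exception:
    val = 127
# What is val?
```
55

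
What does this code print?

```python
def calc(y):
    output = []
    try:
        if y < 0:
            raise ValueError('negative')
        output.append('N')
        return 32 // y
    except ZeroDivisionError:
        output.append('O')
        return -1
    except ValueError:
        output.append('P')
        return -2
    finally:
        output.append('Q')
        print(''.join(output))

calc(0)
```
NOQ

y=0 causes ZeroDivisionError, caught, finally prints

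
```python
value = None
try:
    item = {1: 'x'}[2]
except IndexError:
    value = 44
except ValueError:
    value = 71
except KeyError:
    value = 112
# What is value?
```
112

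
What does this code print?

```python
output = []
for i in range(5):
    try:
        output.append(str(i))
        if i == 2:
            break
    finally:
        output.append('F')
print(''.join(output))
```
0F1F2F

finally runs even when breaking out of loop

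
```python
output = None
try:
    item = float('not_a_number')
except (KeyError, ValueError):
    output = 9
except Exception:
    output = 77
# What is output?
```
9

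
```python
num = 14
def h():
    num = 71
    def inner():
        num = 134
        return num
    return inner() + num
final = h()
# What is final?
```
205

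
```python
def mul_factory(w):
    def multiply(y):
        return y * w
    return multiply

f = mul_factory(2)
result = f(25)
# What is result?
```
50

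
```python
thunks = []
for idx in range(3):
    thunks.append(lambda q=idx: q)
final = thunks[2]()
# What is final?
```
2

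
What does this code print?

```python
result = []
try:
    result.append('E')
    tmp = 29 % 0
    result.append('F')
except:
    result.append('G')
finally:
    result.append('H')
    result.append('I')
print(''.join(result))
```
EGHI

Code before exception runs, then except, then all of finally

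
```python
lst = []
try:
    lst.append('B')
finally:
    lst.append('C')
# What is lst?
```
['B', 'C']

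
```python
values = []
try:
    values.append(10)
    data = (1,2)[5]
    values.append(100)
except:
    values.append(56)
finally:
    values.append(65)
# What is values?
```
[10, 56, 65]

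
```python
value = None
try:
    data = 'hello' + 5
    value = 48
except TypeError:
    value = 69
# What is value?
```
69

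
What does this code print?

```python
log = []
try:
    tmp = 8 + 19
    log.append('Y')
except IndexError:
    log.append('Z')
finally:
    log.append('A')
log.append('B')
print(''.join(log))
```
YAB

finally runs after normal execution too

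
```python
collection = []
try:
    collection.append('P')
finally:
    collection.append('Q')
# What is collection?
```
['P', 'Q']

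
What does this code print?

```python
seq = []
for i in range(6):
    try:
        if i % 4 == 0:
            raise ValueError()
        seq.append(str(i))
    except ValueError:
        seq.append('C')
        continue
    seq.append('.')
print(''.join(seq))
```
C1.2.3.C5.

continue in except skips rest of loop body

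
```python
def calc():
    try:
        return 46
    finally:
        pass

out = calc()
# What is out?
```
46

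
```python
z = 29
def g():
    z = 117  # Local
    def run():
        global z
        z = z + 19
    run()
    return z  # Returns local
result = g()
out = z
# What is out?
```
48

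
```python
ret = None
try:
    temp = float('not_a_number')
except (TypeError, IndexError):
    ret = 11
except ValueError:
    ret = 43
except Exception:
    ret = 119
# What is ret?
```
43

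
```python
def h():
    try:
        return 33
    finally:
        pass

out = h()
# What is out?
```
33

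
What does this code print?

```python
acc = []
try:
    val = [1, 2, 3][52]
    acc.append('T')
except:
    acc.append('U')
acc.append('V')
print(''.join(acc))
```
UV

Exception raised in try, caught by bare except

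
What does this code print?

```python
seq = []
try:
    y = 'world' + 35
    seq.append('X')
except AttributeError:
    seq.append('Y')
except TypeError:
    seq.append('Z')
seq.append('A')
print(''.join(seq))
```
ZA

TypeError is caught by its specific handler, not AttributeError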